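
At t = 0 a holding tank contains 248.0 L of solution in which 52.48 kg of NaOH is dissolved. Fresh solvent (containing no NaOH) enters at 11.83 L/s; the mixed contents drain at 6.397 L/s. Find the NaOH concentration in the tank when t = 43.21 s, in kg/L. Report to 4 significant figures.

0.04962 kg/L

Let m(t) be the amount of NaOH. Volume: V(t) = V₀ + (Q_in − Q_out) t = 248.0 + 5.43300 t; V(43.21) = 482.760 L.
Solute balance: dm/dt = 0 − Q_out C = −Q_out m/V(t).
dm/m = −Q_out dt/(V₀ + 5.43300 t); integrating gives ln(m/m₀) = −(Q_out/(Q_in−Q_out)) ln(V/V₀).
m = m₀ (V₀/V)^(Q_out/(Q_in−Q_out)) = 52.48 × (248.0/482.760)^(1.17743) = 23.9545 kg.
C = m/V = 23.9545/482.760 = 0.0496198 kg/L.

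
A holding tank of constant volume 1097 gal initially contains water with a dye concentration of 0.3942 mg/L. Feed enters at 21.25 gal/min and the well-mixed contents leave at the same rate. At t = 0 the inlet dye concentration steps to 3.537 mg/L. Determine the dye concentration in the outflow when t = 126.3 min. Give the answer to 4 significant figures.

3.265 mg/L

Unsteady species balance (constant V, well mixed): V dC/dt = Q(C_in − C).
Rewrite as dC/dt + C/τ = C_in/τ, τ = V/Q = 51.6235 min.
Solution: C(t) = C_in + (C₀ − C_in) e^(−t/τ).
C(126.3) = 3.537 + (0.3942 − 3.537)·e^(−126.3/51.6235) = 3.537 + (-3.14280)·0.0865911 = 3.26486 mg/L.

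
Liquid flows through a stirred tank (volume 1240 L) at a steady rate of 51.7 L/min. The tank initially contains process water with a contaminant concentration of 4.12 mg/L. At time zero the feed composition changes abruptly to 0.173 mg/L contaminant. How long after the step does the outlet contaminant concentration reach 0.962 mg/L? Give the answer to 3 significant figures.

Species balance: V dC/dt = Q(C_in − C) ⇒ τ = V/Q = 23.985 min.
C(t) = C_in + (C₀ − C_in) e^(−t/τ). Set C = 0.962 and solve for t:
e^(−t/τ) = (C − C_in)/(C₀ − C_in) = (0.962 − 0.173)/(4.12 − 0.173) = 0.19990
t = −τ ln(…) = 23.985 × 1.6099 = 38.614 min.

38.6 min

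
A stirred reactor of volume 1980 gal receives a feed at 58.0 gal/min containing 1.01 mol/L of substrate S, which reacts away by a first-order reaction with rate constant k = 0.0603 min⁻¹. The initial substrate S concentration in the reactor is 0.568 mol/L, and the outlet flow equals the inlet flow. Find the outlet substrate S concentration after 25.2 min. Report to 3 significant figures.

0.355 mol/L

Species balance: V dC/dt = Q C_in − Q C − k V C.
This is linear with rate a = Q/V + k = 0.089593 min⁻¹.
C_ss = Q C_in/(Q + kV) = 0.33023 mol/L; C(t) = C_ss + (C₀ − C_ss) e^(−a t).
C(25.2) = 0.33023 + (0.23777)·e^(−0.089593·25.2) = 0.33023 + (0.23777)·0.10459 = 0.35509 mol/L.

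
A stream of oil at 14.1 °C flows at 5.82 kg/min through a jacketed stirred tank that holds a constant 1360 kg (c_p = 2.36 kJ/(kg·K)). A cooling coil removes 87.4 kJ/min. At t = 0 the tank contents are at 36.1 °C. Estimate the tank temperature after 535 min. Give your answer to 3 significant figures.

First-law balance (no shaft work): M c_p dT/dt = ṁ c_p (T_in − T) − 87.4.
τ = M/ṁ = 233.68 min; T_ss = T_in − Q̇/(ṁ c_p) = 14.1 − 87.4/(5.82·2.36) = 7.7368 °C.
T approaches T_ss exponentially: T(t) = T_ss + (T₀ − T_ss) e^(−t/τ).
T(535) = 7.7368 + (28.363)·e^(−535/233.68) = 7.7368 + (28.363)·0.10132 = 10.611 °C.

10.6 °C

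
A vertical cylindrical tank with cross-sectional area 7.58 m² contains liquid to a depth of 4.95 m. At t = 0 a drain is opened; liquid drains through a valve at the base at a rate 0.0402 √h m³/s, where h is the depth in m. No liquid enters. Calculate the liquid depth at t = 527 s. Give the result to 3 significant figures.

Volume balance on the tank: A dh/dt = −0.0402 √h.
Separate and integrate: 2(√h − √h₀) = −(0.0402/A) t.
√h = √4.95 − 0.0402·527/(2·7.58) = 2.2249 − 1.3975 = 0.82741.
h = 0.82741² = 0.68460 m.

0.685 m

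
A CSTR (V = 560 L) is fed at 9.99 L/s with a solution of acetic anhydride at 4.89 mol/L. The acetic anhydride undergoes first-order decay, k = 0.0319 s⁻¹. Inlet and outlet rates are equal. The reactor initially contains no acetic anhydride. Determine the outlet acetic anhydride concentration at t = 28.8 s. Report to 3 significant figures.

V dC/dt = Q(C_in − C) − k V C.
This is linear with rate a = Q/V + k = 0.049739 s⁻¹.
C_ss = Q C_in/(Q + kV) = 1.7538 mol/L; C(t) = C_ss + (C₀ − C_ss) e^(−a t).
C(28.8) = 1.7538 + (-1.7538)·e^(−0.049739·28.8) = 1.7538 + (-1.7538)·0.23871 = 1.3352 mol/L.

1.34 mol/L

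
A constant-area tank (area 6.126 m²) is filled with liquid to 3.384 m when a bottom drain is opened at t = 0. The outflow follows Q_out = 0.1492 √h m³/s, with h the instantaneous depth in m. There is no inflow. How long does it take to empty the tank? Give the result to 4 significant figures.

Accumulation of liquid (constant cross-section A): A dh/dt = −0.1492 √h.
This is separable: 2 d(√h)/dt = −0.1492/A, so √h = √h₀ − (0.1492/(2A)) t.
Set h = 0: 2√h₀ = (0.1492/A) t_empty ⇒ t_empty = 2A√h₀/0.1492.
t_empty = 2·6.126·√3.384/0.1492 = 12.2520·1.83957/0.1492 = 151.061 s.

151.1 s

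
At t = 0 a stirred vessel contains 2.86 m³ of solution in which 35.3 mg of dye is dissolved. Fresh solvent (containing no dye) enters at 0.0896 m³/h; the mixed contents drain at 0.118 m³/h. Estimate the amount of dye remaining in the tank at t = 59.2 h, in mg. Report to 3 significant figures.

0.888 mg

Let m(t) be the amount of dye. Volume: V(t) = V₀ + (Q_in − Q_out) t = 2.86 − 0.028400 t; V(59.2) = 1.1787 m³.
No dye enters, so dm/dt = −Q_out · (m/V).
Separate: dm/m = −Q_out dt/V(t) ⇒ ln(m/m₀) = −(Q_out/(Q_in−Q_out)) ln(V/V₀).
m = m₀ (V₀/V)^(Q_out/(Q_in−Q_out)) = 35.3 × (2.86/1.1787)^(-4.1549) = 0.88779 mg.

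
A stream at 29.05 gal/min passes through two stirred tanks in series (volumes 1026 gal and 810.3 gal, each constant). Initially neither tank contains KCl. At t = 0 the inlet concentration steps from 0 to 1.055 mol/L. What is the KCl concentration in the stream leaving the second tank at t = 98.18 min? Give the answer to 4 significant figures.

Species balance on tank i: dCᵢ/dt = (Cᵢ₋₁ − Cᵢ)/τᵢ with τᵢ = Vᵢ/Q.
τ₁ = 1026/29.05 = 35.3184 min; τ₂ = 810.3/29.05 = 27.8933 min.
Tank 1: C₁ = C_in(1 − e^(−t/τ₁)). Tank 2 (τ₁ ≠ τ₂): C₂ = C_in[1 − (τ₁ e^(−t/τ₁) − τ₂ e^(−t/τ₂))/(τ₁ − τ₂)].
At t = 98.18: e^(−t/τ₁) = 0.0620476, e^(−t/τ₂) = 0.0296041.
C₂ = 1.055·[1 − (35.3184·0.0620476 − 27.8933·0.0296041)/(7.42513)] = 1.055·0.816075 = 0.860959 mol/L.

0.8610 mol/L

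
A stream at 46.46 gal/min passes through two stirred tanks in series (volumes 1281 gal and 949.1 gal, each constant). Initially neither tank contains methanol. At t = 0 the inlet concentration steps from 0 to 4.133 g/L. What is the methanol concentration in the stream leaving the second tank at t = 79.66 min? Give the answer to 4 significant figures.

3.485 g/L

Each tank obeys Vᵢ dCᵢ/dt = Q(Cᵢ₋₁ − Cᵢ), so τᵢ = Vᵢ/Q.
τ₁ = 1281/46.46 = 27.5721 min; τ₂ = 949.1/46.46 = 20.4283 min.
Solving the cascade with C₁(0)=C₂(0)=0 gives C₂(t) = C_in[1 − (τ₁ e^(−t/τ₁) − τ₂ e^(−t/τ₂))/(τ₁ − τ₂)].
At t = 79.66: e^(−t/τ₁) = 0.0556234, e^(−t/τ₂) = 0.0202523.
C₂ = 4.133·[1 − (27.5721·0.0556234 − 20.4283·0.0202523)/(7.14378)] = 4.133·0.843230 = 3.48507 g/L.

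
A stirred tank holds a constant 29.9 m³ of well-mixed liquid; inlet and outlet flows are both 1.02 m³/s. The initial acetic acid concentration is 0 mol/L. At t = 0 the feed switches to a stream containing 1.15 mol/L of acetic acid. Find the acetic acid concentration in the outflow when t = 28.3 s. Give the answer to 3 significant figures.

0.712 mol/L

Transient balance on the dissolved component: V dC/dt = Q(C_in − C).
Time constant τ = V/Q = 29.9/1.02 = 29.314 s.
C approaches C_in exponentially: C(t) = C_in + (C₀ − C_in) e^(−t/τ).
C(28.3) = 1.15 + (0 − 1.15)·e^(−28.3/29.314) = 1.15 + (-1.1500)·0.38082 = 0.71205 mol/L.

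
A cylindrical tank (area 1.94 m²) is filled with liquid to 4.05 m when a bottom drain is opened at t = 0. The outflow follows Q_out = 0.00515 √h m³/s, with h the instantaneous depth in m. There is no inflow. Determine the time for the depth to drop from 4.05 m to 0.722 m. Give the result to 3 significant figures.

876 s

Unsteady balance on liquid volume: A dh/dt = −0.00515 √h.
Separate and integrate: 2(√h − √h₀) = −(0.00515/A) t.
t = 2A(√h₀ − √h)/0.00515 = 2·1.94·(√4.05 − √0.722)/0.00515
  = 3.8800 × (2.0125 − 0.84971) / 0.00515 = 876.02 s.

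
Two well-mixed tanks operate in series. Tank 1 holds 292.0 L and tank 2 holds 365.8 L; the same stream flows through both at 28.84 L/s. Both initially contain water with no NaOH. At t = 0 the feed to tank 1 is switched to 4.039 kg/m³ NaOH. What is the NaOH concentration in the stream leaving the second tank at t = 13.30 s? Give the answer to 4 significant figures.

Each tank obeys Vᵢ dCᵢ/dt = Q(Cᵢ₋₁ − Cᵢ), so τᵢ = Vᵢ/Q.
τ₁ = 292.0/28.84 = 10.1248 s; τ₂ = 365.8/28.84 = 12.6838 s.
Tank 1: C₁ = C_in(1 − e^(−t/τ₁)). Tank 2 (τ₁ ≠ τ₂): C₂ = C_in[1 − (τ₁ e^(−t/τ₁) − τ₂ e^(−t/τ₂))/(τ₁ − τ₂)].
At t = 13.30: e^(−t/τ₁) = 0.268850, e^(−t/τ₂) = 0.350434.
C₂ = 4.039·[1 − (10.1248·0.268850 − 12.6838·0.350434)/(-2.55895)] = 4.039·0.326768 = 1.31982 kg/m³.

1.320 kg/m³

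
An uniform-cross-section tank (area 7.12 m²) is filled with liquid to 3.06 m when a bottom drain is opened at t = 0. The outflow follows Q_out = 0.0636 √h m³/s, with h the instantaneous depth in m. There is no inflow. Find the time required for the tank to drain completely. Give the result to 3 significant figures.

392 s

Volume balance on the tank: A dh/dt = −0.0636 √h.
This is separable: 2 d(√h)/dt = −0.0636/A, so √h = √h₀ − (0.0636/(2A)) t.
Set h = 0: 2√h₀ = (0.0636/A) t_empty ⇒ t_empty = 2A√h₀/0.0636.
t_empty = 2·7.12·√3.06/0.0636 = 14.240·1.7493/0.0636 = 391.66 s.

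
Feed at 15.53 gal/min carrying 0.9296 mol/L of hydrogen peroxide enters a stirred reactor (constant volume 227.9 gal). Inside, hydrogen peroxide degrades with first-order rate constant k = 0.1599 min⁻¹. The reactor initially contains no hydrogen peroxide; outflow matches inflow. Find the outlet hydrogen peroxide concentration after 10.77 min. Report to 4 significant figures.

0.2540 mol/L

Species balance: V dC/dt = Q C_in − Q C − k V C.
dC/dt = (Q/V) C_in − (Q/V + k) C; effective rate a = Q/V + k = 0.0681439 + 0.1599 = 0.228044 min⁻¹.
C_ss = Q C_in/(Q + kV) = 0.277782 mol/L; C(t) = C_ss + (C₀ − C_ss) e^(−a t).
C(10.77) = 0.277782 + (-0.277782)·e^(−0.228044·10.77) = 0.277782 + (-0.277782)·0.0857745 = 0.253956 mol/L.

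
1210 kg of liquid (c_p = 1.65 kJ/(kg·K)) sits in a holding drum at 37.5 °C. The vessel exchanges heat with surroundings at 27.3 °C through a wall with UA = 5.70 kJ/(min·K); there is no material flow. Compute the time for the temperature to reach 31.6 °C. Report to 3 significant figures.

303 min

M c_p dT/dt = −UA(T − T_amb).
τ = M c_p/UA = 350.26 min; T_ss = T_amb = 27.300 °C.
T(t) = T_ss + (T₀ − T_ss)e^(−t/τ); set T = 31.6:
t = −τ ln[(T − T_ss)/(T₀ − T_ss)] = −350.26 · ln(0.42157) = 302.55 min.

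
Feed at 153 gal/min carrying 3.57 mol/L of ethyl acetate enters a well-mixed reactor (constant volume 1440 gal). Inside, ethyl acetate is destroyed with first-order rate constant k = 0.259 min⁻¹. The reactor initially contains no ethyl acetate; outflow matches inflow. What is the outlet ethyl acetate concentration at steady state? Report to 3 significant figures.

V dC/dt = Q(C_in − C) − k V C.
Steady state (dC/dt = 0): C_ss = Q C_in/(Q + kV) = C_in/(1 + kV/Q).
C_ss = 153·3.57/(153 + 0.259·1440) = 546.21/525.96 = 1.0385 mol/L.

1.04 mol/L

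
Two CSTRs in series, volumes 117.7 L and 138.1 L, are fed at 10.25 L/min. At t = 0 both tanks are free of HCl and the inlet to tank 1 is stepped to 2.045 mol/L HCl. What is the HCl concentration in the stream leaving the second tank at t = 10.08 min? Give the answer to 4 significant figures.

Species balance on tank i: dCᵢ/dt = (Cᵢ₋₁ − Cᵢ)/τᵢ with τᵢ = Vᵢ/Q.
τ₁ = 117.7/10.25 = 11.4829 min; τ₂ = 138.1/10.25 = 13.4732 min.
Tank 1: C₁ = C_in(1 − e^(−t/τ₁)). Tank 2 (τ₁ ≠ τ₂): C₂ = C_in[1 − (τ₁ e^(−t/τ₁) − τ₂ e^(−t/τ₂))/(τ₁ − τ₂)].
At t = 10.08: e^(−t/τ₁) = 0.415686, e^(−t/τ₂) = 0.473240.
C₂ = 2.045·[1 − (11.4829·0.415686 − 13.4732·0.473240)/(-1.99024)] = 2.045·0.194699 = 0.398160 mol/L.

0.3982 mol/L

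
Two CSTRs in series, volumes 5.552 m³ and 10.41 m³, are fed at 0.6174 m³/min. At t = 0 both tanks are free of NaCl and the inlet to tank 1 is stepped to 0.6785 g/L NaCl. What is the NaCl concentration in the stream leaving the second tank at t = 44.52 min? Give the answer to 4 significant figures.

0.5803 g/L

Species balance on tank i: dCᵢ/dt = (Cᵢ₋₁ − Cᵢ)/τᵢ with τᵢ = Vᵢ/Q.
τ₁ = 5.552/0.6174 = 8.99255 min; τ₂ = 10.41/0.6174 = 16.8610 min.
Tank 1: C₁ = C_in(1 − e^(−t/τ₁)). Tank 2 (τ₁ ≠ τ₂): C₂ = C_in[1 − (τ₁ e^(−t/τ₁) − τ₂ e^(−t/τ₂))/(τ₁ − τ₂)].
At t = 44.52: e^(−t/τ₁) = 0.00707799, e^(−t/τ₂) = 0.0713322.
C₂ = 0.6785·[1 − (8.99255·0.00707799 − 16.8610·0.0713322)/(-7.86848)] = 0.6785·0.855235 = 0.580277 g/L.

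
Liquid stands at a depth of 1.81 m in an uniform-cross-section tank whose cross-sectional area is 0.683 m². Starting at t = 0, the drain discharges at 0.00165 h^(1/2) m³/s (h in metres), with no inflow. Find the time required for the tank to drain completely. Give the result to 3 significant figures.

1110 s

With no inflow, A dh/dt = −0.00165 √h.
∫ h^(−1/2) dh = −(0.00165/A) ∫ dt, giving 2√h = 2√h₀ − (0.00165/A) t.
Tank is empty when √h = 0: t_empty = 2A√h₀/0.00165.
t_empty = 2·0.683·√1.81/0.00165 = 1.3660·1.3454/0.00165 = 1113.8 s.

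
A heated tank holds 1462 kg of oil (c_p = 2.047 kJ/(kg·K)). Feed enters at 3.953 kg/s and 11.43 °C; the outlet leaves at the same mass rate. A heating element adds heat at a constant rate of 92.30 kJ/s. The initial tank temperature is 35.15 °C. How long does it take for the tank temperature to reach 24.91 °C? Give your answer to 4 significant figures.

First-law balance (no shaft work): M c_p dT/dt = ṁ c_p (T_in − T) + 92.30.
τ = M/ṁ = 369.846 s; T_ss = T_in + Q̇/(ṁ c_p) = 22.8366 °C.
T(t) = T_ss + (T₀ − T_ss) e^(−t/τ). Set T = 24.91:
e^(−t/τ) = (24.91 − 22.8366)/(35.15 − 22.8366) = 0.168384
t = −369.846 · ln(0.168384) = 658.883 s.

658.9 s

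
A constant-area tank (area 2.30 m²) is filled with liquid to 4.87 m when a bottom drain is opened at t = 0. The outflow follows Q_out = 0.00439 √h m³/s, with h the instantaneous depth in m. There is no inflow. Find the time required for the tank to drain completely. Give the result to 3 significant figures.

With no inflow, A dh/dt = −0.00439 √h.
Separate and integrate: 2(√h − √h₀) = −(0.00439/A) t.
Set h = 0: 2√h₀ = (0.00439/A) t_empty ⇒ t_empty = 2A√h₀/0.00439.
t_empty = 2·2.30·√4.87/0.00439 = 4.6000·2.2068/0.00439 = 2312.4 s.

2310 s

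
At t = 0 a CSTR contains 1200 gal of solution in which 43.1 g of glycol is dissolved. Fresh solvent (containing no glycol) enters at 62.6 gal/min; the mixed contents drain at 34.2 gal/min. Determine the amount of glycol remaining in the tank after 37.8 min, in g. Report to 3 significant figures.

Let m(t) be the amount of glycol. Volume: V(t) = V₀ + (Q_in − Q_out) t = 1200 + 28.400 t; V(37.8) = 2273.5 gal.
Species balance (pure solvent in): dm/dt = −Q_out · m/V(t).
dm/m = −Q_out dt/(V₀ + 28.400 t); integrating gives ln(m/m₀) = −(Q_out/(Q_in−Q_out)) ln(V/V₀).
m = m₀ (V₀/V)^(Q_out/(Q_in−Q_out)) = 43.1 × (1200/2273.5)^(1.2042) = 19.966 g.

20.0 g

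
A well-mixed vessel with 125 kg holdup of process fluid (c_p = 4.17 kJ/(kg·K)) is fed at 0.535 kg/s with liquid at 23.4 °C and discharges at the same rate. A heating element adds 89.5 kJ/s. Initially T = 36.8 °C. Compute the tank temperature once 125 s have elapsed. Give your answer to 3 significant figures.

Heat balance on the well-mixed liquid: M c_p dT/dt = ṁ c_p (T_in − T) + 89.5.
Rearrange: dT/dt = (T_ss − T)/τ with τ = M/ṁ = 233.64 s and T_ss = T_in + Q̇/(ṁ c_p) = 63.517 °C.
This is linear first-order; T(t) = T_ss + (T₀ − T_ss) e^(−t/τ).
T(125) = 63.517 + (-26.717)·e^(−125/233.64) = 63.517 + (-26.717)·0.58567 = 47.870 °C.

47.9 °C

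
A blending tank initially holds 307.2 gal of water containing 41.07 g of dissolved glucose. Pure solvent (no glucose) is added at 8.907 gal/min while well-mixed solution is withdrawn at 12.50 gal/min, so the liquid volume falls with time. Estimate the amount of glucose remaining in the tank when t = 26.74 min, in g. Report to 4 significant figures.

11.14 g

Let m(t) be the amount of glucose. Volume: V(t) = V₀ + (Q_in − Q_out) t = 307.2 − 3.59300 t; V(26.74) = 211.123 gal.
Species balance (pure solvent in): dm/dt = −Q_out · m/V(t).
dm/m = −Q_out dt/(V₀ − 3.59300 t); integrating gives ln(m/m₀) = −(Q_out/(Q_in−Q_out)) ln(V/V₀).
m = m₀ (V₀/V)^(Q_out/(Q_in−Q_out)) = 41.07 × (307.2/211.123)^(-3.47899) = 11.1391 g.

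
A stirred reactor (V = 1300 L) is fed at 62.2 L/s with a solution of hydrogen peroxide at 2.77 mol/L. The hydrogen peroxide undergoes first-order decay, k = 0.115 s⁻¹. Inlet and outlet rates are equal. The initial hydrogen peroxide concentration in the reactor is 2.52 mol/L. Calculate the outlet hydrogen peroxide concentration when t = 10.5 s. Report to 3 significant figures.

Accumulation = in − out − consumed: V dC/dt = Q C_in − Q C − k V C.
This is linear with rate a = Q/V + k = 0.16285 s⁻¹.
C_ss = Q C_in/(Q + kV) = 0.81386 mol/L; C(t) = C_ss + (C₀ − C_ss) e^(−a t).
C(10.5) = 0.81386 + (1.7061)·e^(−0.16285·10.5) = 0.81386 + (1.7061)·0.18089 = 1.1225 mol/L.

1.12 mol/L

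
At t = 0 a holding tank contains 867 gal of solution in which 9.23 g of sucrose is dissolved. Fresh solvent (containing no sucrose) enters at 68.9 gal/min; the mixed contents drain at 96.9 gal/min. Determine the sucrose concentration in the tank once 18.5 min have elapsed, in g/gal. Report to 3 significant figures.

0.00113 g/gal

Total volume: dV/dt = Q_in − Q_out = -28.000 gal/min, so V(t) = 867 − 28.000 t and V(18.5) = 349.00 gal.
No sucrose enters, so dm/dt = −Q_out · (m/V).
Separate: dm/m = −Q_out dt/V(t) ⇒ ln(m/m₀) = −(Q_out/(Q_in−Q_out)) ln(V/V₀).
m = m₀ (V₀/V)^(Q_out/(Q_in−Q_out)) = 9.23 × (867/349.00)^(-3.4607) = 0.39587 g.
C = m/V = 0.39587/349.00 = 0.0011343 g/gal.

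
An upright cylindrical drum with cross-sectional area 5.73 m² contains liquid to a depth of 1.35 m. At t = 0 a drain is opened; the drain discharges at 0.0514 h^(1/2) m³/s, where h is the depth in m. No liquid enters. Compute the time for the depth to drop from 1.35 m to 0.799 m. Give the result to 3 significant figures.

59.8 s

A dh/dt = −Q_out = −0.0514 √h.
∫ h^(−1/2) dh = −(0.0514/A) ∫ dt, giving 2√h = 2√h₀ − (0.0514/A) t.
t = 2A(√h₀ − √h)/0.0514 = 2·5.73·(√1.35 − √0.799)/0.0514
  = 11.460 × (1.1619 − 0.89387) / 0.0514 = 59.759 s.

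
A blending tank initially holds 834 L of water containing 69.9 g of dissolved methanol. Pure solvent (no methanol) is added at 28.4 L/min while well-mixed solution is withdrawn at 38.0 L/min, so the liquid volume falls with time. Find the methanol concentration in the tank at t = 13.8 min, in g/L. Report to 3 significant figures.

0.0502 g/L

Let m(t) be the amount of methanol. Volume: V(t) = V₀ + (Q_in − Q_out) t = 834 − 9.6000 t; V(13.8) = 701.52 L.
Solute balance: dm/dt = 0 − Q_out C = −Q_out m/V(t).
dm/m = −Q_out dt/(V₀ − 9.6000 t); integrating gives ln(m/m₀) = −(Q_out/(Q_in−Q_out)) ln(V/V₀).
m = m₀ (V₀/V)^(Q_out/(Q_in−Q_out)) = 69.9 × (834/701.52)^(-3.9583) = 35.245 g.
C = m/V = 35.245/701.52 = 0.050242 g/L.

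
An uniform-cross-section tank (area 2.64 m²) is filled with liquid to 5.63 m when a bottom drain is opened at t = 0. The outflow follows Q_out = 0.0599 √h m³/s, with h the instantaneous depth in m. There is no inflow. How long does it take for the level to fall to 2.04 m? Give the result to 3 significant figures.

83.3 s

With no inflow, A dh/dt = −0.0599 √h.
∫ h^(−1/2) dh = −(0.0599/A) ∫ dt, giving 2√h = 2√h₀ − (0.0599/A) t.
t = 2A(√h₀ − √h)/0.0599 = 2·2.64·(√5.63 − √2.04)/0.0599
  = 5.2800 × (2.3728 − 1.4283) / 0.0599 = 83.253 s.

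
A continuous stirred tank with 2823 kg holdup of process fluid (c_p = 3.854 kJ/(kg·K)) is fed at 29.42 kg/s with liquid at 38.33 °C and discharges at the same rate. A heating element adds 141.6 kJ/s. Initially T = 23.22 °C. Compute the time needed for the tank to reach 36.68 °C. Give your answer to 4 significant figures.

Heat balance on the well-mixed liquid: M c_p dT/dt = ṁ c_p (T_in − T) + 141.6.
τ = M/ṁ = 95.9551 s; T_ss = T_in + Q̇/(ṁ c_p) = 39.5788 °C.
T(t) = T_ss + (T₀ − T_ss) e^(−t/τ). Set T = 36.68:
e^(−t/τ) = (36.68 − 39.5788)/(23.22 − 39.5788) = 0.177204
t = −95.9551 · ln(0.177204) = 166.046 s.

166.0 s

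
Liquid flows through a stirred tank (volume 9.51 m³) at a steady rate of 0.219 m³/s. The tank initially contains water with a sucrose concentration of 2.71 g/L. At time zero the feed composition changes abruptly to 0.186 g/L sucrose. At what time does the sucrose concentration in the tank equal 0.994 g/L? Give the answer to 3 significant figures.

49.5 s

Transient balance on the dissolved component: V dC/dt = Q(C_in − C), so τ = V/Q = 43.425 s.
C(t) = C_in + (C₀ − C_in) e^(−t/τ). Set C = 0.994 and solve for t:
e^(−t/τ) = (C − C_in)/(C₀ − C_in) = (0.994 − 0.186)/(2.71 − 0.186) = 0.32013
t = −τ ln(…) = 43.425 × 1.1390 = 49.462 s.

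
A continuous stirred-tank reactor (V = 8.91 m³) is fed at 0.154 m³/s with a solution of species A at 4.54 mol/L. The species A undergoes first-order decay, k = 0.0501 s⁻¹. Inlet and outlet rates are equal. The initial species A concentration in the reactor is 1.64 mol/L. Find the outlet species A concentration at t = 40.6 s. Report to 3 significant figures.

1.20 mol/L

Accumulation = in − out − consumed: V dC/dt = Q C_in − Q C − k V C.
This is linear with rate a = Q/V + k = 0.067384 s⁻¹.
C_ss = Q C_in/(Q + kV) = 1.1645 mol/L; C(t) = C_ss + (C₀ − C_ss) e^(−a t).
C(40.6) = 1.1645 + (0.47549)·e^(−0.067384·40.6) = 1.1645 + (0.47549)·0.064843 = 1.1953 mol/L.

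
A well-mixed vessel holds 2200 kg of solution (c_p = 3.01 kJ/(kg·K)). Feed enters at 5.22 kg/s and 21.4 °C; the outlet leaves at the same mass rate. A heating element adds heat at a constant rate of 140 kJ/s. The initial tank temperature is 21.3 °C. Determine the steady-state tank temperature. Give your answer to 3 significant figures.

Heat balance on the well-mixed liquid: M c_p dT/dt = ṁ c_p (T_in − T) + 140.
At steady state dT/dt = 0 ⇒ T_ss = T_in + Q̇/(ṁ c_p) = 21.4 + 140/(5.22·3.01) = 30.310 °C.

30.3 °C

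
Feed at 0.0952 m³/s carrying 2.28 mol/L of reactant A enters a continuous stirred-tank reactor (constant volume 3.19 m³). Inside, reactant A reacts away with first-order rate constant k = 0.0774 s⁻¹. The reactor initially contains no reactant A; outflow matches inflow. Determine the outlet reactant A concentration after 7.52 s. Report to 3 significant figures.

0.351 mol/L

Accumulation = in − out − consumed: V dC/dt = Q C_in − Q C − k V C.
dC/dt = (Q/V) C_in − (Q/V + k) C; effective rate a = Q/V + k = 0.029843 + 0.0774 = 0.10724 s⁻¹.
C_ss = Q C_in/(Q + kV) = 0.63447 mol/L; C(t) = C_ss + (C₀ − C_ss) e^(−a t).
C(7.52) = 0.63447 + (-0.63447)·e^(−0.10724·7.52) = 0.63447 + (-0.63447)·0.44643 = 0.35122 mol/L.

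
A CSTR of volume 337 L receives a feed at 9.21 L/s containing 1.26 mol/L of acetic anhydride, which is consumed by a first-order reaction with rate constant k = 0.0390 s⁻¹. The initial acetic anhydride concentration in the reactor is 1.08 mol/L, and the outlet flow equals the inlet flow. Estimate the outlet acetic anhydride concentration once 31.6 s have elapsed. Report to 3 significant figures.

0.588 mol/L

Species balance: V dC/dt = Q C_in − Q C − k V C.
This is linear with rate a = Q/V + k = 0.066329 s⁻¹.
C_ss = Q C_in/(Q + kV) = 0.51915 mol/L; C(t) = C_ss + (C₀ − C_ss) e^(−a t).
C(31.6) = 0.51915 + (0.56085)·e^(−0.066329·31.6) = 0.51915 + (0.56085)·0.12295 = 0.58811 mol/L.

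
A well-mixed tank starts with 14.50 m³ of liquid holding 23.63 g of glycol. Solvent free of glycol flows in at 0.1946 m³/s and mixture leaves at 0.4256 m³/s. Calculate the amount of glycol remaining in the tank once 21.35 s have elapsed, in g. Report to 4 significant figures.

Total volume: dV/dt = Q_in − Q_out = -0.231000 m³/s, so V(t) = 14.50 − 0.231000 t and V(21.35) = 9.56815 m³.
Solute balance: dm/dt = 0 − Q_out C = −Q_out m/V(t).
dm/m = −Q_out dt/(V₀ − 0.231000 t); integrating gives ln(m/m₀) = −(Q_out/(Q_in−Q_out)) ln(V/V₀).
m = m₀ (V₀/V)^(Q_out/(Q_in−Q_out)) = 23.63 × (14.50/9.56815)^(-1.84242) = 10.9858 g.

10.99 g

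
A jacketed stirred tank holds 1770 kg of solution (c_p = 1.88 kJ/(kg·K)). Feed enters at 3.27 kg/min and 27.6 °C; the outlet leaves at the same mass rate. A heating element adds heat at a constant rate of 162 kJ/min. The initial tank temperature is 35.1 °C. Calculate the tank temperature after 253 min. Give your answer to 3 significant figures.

42.1 °C

M c_p dT/dt = ṁ c_p (T_in − T) + Q̇.
Rearrange: dT/dt = (T_ss − T)/τ with τ = M/ṁ = 541.28 min and T_ss = T_in + Q̇/(ṁ c_p) = 53.952 °C.
Solution: T(t) = T_ss + (T₀ − T_ss) e^(−t/τ).
T(253) = 53.952 + (-18.852)·e^(−253/541.28) = 53.952 + (-18.852)·0.62663 = 42.139 °C.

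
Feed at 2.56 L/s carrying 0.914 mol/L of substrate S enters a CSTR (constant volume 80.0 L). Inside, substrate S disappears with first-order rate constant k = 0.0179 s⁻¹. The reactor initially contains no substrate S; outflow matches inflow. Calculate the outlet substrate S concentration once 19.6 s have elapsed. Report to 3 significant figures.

Species balance: V dC/dt = Q C_in − Q C − k V C.
dC/dt = (Q/V) C_in − (Q/V + k) C; effective rate a = Q/V + k = 0.032000 + 0.0179 = 0.049900 s⁻¹.
C_ss = Q C_in/(Q + kV) = 0.58613 mol/L; C(t) = C_ss + (C₀ − C_ss) e^(−a t).
C(19.6) = 0.58613 + (-0.58613)·e^(−0.049900·19.6) = 0.58613 + (-0.58613)·0.37605 = 0.36572 mol/L.

0.366 mol/L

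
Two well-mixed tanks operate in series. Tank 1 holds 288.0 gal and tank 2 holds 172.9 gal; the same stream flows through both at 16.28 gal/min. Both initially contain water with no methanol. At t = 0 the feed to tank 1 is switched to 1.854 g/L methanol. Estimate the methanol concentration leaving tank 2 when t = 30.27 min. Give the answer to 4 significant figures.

1.177 g/L

Time constants: τᵢ = Vᵢ/Q for each well-mixed tank.
τ₁ = 288.0/16.28 = 17.6904 min; τ₂ = 172.9/16.28 = 10.6204 min.
Tank 1: C₁ = C_in(1 − e^(−t/τ₁)). Tank 2 (τ₁ ≠ τ₂): C₂ = C_in[1 − (τ₁ e^(−t/τ₁) − τ₂ e^(−t/τ₂))/(τ₁ − τ₂)].
At t = 30.27: e^(−t/τ₁) = 0.180668, e^(−t/τ₂) = 0.0578341.
C₂ = 1.854·[1 − (17.6904·0.180668 − 10.6204·0.0578341)/(7.07002)] = 1.854·0.634815 = 1.17695 g/L.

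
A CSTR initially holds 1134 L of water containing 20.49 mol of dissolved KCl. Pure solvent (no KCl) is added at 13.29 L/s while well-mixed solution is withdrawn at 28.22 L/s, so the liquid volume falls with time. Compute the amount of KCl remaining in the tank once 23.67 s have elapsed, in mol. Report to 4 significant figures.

Total volume: dV/dt = Q_in − Q_out = -14.9300 L/s, so V(t) = 1134 − 14.9300 t and V(23.67) = 780.607 L.
Species balance (pure solvent in): dm/dt = −Q_out · m/V(t).
Separate: dm/m = −Q_out dt/V(t) ⇒ ln(m/m₀) = −(Q_out/(Q_in−Q_out)) ln(V/V₀).
m = m₀ (V₀/V)^(Q_out/(Q_in−Q_out)) = 20.49 × (1134/780.607)^(-1.89015) = 10.1157 mol.

10.12 mol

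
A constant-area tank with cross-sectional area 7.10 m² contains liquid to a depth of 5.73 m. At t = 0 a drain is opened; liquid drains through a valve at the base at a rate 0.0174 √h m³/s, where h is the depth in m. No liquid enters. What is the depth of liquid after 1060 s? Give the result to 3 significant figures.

1.20 m

A dh/dt = −Q_out = −0.0174 √h.
This is separable: 2 d(√h)/dt = −0.0174/A, so √h = √h₀ − (0.0174/(2A)) t.
√h = √5.73 − 0.0174·1060/(2·7.10) = 2.3937 − 1.2989 = 1.0949.
h = 1.0949² = 1.1987 m.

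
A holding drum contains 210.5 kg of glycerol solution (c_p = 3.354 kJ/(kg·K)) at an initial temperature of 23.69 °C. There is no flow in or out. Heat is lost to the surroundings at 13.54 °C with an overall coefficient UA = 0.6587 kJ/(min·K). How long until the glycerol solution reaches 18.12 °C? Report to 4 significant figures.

852.9 min

First-law balance (no shaft work): M c_p dT/dt = −UA(T − T_amb).
τ = M c_p/UA = 1071.83 min; T_ss = T_amb = 13.5400 °C.
T(t) = T_ss + (T₀ − T_ss)e^(−t/τ); set T = 18.12:
t = −τ ln[(T − T_ss)/(T₀ − T_ss)] = −1071.83 · ln(0.451232) = 852.938 min.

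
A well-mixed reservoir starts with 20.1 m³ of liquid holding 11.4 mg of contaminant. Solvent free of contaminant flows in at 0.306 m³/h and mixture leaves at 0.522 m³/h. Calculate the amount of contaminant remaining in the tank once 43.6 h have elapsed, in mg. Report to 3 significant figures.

2.47 mg

Let m(t) be the amount of contaminant. Volume: V(t) = V₀ + (Q_in − Q_out) t = 20.1 − 0.21600 t; V(43.6) = 10.682 m³.
Solute balance: dm/dt = 0 − Q_out C = −Q_out m/V(t).
Separate: dm/m = −Q_out dt/V(t) ⇒ ln(m/m₀) = −(Q_out/(Q_in−Q_out)) ln(V/V₀).
m = m₀ (V₀/V)^(Q_out/(Q_in−Q_out)) = 11.4 × (20.1/10.682)^(-2.4167) = 2.4744 mg.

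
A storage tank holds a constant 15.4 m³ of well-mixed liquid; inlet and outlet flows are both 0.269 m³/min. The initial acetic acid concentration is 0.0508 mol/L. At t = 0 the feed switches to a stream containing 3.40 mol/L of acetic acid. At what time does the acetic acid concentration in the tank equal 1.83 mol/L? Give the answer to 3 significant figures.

43.4 min

Species balance: V dC/dt = Q(C_in − C) ⇒ τ = V/Q = 57.249 min.
C(t) = C_in + (C₀ − C_in) e^(−t/τ). Set C = 1.83 and solve for t:
e^(−t/τ) = (C − C_in)/(C₀ − C_in) = (1.83 − 3.40)/(0.0508 − 3.40) = 0.46877
t = −τ ln(…) = 57.249 × 0.75765 = 43.375 min.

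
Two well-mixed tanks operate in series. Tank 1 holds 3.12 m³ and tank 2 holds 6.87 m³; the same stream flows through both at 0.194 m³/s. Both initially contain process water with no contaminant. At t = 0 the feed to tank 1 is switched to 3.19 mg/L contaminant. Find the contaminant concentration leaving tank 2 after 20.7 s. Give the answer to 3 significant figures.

0.665 mg/L

Each tank obeys Vᵢ dCᵢ/dt = Q(Cᵢ₋₁ − Cᵢ), so τᵢ = Vᵢ/Q.
τ₁ = 3.12/0.194 = 16.082 s; τ₂ = 6.87/0.194 = 35.412 s.
Solving the cascade with C₁(0)=C₂(0)=0 gives C₂(t) = C_in[1 − (τ₁ e^(−t/τ₁) − τ₂ e^(−t/τ₂))/(τ₁ − τ₂)].
At t = 20.7: e^(−t/τ₁) = 0.27607, e^(−t/τ₂) = 0.55736.
C₂ = 3.19·[1 − (16.082·0.27607 − 35.412·0.55736)/(-19.330)] = 3.19·0.20860 = 0.66544 mg/L.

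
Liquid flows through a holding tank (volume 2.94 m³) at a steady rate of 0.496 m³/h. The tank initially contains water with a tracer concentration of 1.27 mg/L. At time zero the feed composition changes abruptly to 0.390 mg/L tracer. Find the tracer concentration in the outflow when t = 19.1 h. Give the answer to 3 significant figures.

Species balance on the tank: V dC/dt = Q(C_in − C).
Rewrite as dC/dt + C/τ = C_in/τ, τ = V/Q = 5.9274 h.
C approaches C_in exponentially: C(t) = C_in + (C₀ − C_in) e^(−t/τ).
C(19.1) = 0.390 + (1.27 − 0.390)·e^(−19.1/5.9274) = 0.390 + (0.88000)·0.039863 = 0.42508 mg/L.

0.425 mg/L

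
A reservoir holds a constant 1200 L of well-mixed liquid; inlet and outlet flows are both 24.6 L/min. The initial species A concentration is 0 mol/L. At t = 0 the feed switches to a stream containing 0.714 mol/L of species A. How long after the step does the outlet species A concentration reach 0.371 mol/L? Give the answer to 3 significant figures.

35.8 min

Species balance: V dC/dt = Q(C_in − C) ⇒ τ = V/Q = 48.780 min.
C(t) = C_in + (C₀ − C_in) e^(−t/τ). Set C = 0.371 and solve for t:
e^(−t/τ) = (C − C_in)/(C₀ − C_in) = (0.371 − 0.714)/(0 − 0.714) = 0.48039
t = −τ ln(…) = 48.780 × 0.73315 = 35.764 min.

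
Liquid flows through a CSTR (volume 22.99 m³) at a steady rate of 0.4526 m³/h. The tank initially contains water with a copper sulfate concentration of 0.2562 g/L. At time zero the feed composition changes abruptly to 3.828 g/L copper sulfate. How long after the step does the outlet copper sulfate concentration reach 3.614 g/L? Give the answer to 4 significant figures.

143.0 h

Species balance: V dC/dt = Q(C_in − C) ⇒ τ = V/Q = 50.7954 h.
C(t) = C_in + (C₀ − C_in) e^(−t/τ). Set C = 3.614 and solve for t:
e^(−t/τ) = (C − C_in)/(C₀ − C_in) = (3.614 − 3.828)/(0.2562 − 3.828) = 0.0599138
t = −τ ln(…) = 50.7954 × 2.81485 = 142.981 h.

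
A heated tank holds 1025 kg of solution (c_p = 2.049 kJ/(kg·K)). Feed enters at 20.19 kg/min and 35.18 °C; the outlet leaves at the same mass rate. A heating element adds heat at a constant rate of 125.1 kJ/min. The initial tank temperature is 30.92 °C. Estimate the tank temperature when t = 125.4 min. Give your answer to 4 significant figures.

37.59 °C

Energy balance: M c_p dT/dt = ṁ c_p (T_in − T) + 125.1.
τ = M/ṁ = 50.7677 min; T_ss = T_in + Q̇/(ṁ c_p) = 35.18 + 125.1/(20.19·2.049) = 38.2040 °C.
Integrating: T(t) = T_ss + (T₀ − T_ss) e^(−t/τ).
T(125.4) = 38.2040 + (-7.28398)·e^(−125.4/50.7677) = 38.2040 + (-7.28398)·0.0845786 = 37.5879 °C.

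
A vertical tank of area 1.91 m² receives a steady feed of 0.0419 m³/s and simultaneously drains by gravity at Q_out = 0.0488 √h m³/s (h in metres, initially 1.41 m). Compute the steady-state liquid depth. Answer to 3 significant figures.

0.737 m

Volume balance on the tank: A dh/dt = Q_in − 0.0488 √h. At steady state dh/dt = 0:
Q_in = 0.0488 √h_ss ⇒ √h_ss = 0.0419/0.0488 = 0.85861.
h_ss = 0.85861² = 0.73721 m. (Since h₀ = 1.41 m > h_ss, the level will fall toward this value.)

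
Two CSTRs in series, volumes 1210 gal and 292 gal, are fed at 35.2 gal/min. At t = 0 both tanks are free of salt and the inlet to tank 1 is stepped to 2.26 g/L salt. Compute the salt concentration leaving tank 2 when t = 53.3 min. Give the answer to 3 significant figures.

Time constants: τᵢ = Vᵢ/Q for each well-mixed tank.
τ₁ = 1210/35.2 = 34.375 min; τ₂ = 292/35.2 = 8.2955 min.
Solving the cascade with C₁(0)=C₂(0)=0 gives C₂(t) = C_in[1 − (τ₁ e^(−t/τ₁) − τ₂ e^(−t/τ₂))/(τ₁ − τ₂)].
At t = 53.3: e^(−t/τ₁) = 0.21213, e^(−t/τ₂) = 0.0016202.
C₂ = 2.26·[1 − (34.375·0.21213 − 8.2955·0.0016202)/(26.080)] = 2.26·0.72091 = 1.6293 g/L.

1.63 g/L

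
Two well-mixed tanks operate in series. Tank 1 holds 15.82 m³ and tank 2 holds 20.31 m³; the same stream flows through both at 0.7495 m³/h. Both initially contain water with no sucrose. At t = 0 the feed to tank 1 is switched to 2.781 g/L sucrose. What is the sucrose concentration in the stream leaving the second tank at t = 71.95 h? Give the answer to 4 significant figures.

2.221 g/L

Species balance on tank i: dCᵢ/dt = (Cᵢ₋₁ − Cᵢ)/τᵢ with τᵢ = Vᵢ/Q.
τ₁ = 15.82/0.7495 = 21.1074 h; τ₂ = 20.31/0.7495 = 27.0981 h.
Tank 1: C₁ = C_in(1 − e^(−t/τ₁)). Tank 2 (τ₁ ≠ τ₂): C₂ = C_in[1 − (τ₁ e^(−t/τ₁) − τ₂ e^(−t/τ₂))/(τ₁ − τ₂)].
At t = 71.95: e^(−t/τ₁) = 0.0330823, e^(−t/τ₂) = 0.0702868.
C₂ = 2.781·[1 − (21.1074·0.0330823 − 27.0981·0.0702868)/(-5.99066)] = 2.781·0.798627 = 2.22098 g/L.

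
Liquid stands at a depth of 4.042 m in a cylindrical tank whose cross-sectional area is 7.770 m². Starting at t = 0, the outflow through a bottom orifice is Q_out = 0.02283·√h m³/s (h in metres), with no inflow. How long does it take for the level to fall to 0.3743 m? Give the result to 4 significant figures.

With no inflow, A dh/dt = −0.02283 √h.
∫ h^(−1/2) dh = −(0.02283/A) ∫ dt, giving 2√h = 2√h₀ − (0.02283/A) t.
t = 2A(√h₀ − √h)/0.02283 = 2·7.770·(√4.042 − √0.3743)/0.02283
  = 15.5400 × (2.01047 − 0.611801) / 0.02283 = 952.053 s.

952.1 s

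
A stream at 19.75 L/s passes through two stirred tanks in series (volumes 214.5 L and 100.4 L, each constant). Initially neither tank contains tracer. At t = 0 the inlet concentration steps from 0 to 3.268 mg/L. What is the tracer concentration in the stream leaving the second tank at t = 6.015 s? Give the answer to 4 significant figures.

Species balance on tank i: dCᵢ/dt = (Cᵢ₋₁ − Cᵢ)/τᵢ with τᵢ = Vᵢ/Q.
τ₁ = 214.5/19.75 = 10.8608 s; τ₂ = 100.4/19.75 = 5.08354 s.
Solving the cascade with C₁(0)=C₂(0)=0 gives C₂(t) = C_in[1 − (τ₁ e^(−t/τ₁) − τ₂ e^(−t/τ₂))/(τ₁ − τ₂)].
At t = 6.015: e^(−t/τ₁) = 0.574745, e^(−t/τ₂) = 0.306288.
C₂ = 3.268·[1 − (10.8608·0.574745 − 5.08354·0.306288)/(5.77722)] = 3.268·0.189031 = 0.617755 mg/L.

0.6178 mg/L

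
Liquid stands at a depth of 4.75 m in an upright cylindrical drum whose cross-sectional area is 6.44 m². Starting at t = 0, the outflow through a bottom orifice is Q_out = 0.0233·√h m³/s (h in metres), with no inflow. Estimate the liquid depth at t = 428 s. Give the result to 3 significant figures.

Accumulation of liquid (constant cross-section A): A dh/dt = −0.0233 √h.
∫ h^(−1/2) dh = −(0.0233/A) ∫ dt, giving 2√h = 2√h₀ − (0.0233/A) t.
√h = √4.75 − 0.0233·428/(2·6.44) = 2.1794 − 0.77425 = 1.4052.
h = 1.4052² = 1.9746 m.

1.97 m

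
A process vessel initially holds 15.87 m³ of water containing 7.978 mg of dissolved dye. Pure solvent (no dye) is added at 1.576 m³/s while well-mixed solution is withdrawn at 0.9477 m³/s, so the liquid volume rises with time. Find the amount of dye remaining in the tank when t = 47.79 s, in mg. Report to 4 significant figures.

1.608 mg

Total volume: dV/dt = Q_in − Q_out = 0.628300 m³/s, so V(t) = 15.87 + 0.628300 t and V(47.79) = 45.8965 m³.
Species balance (pure solvent in): dm/dt = −Q_out · m/V(t).
Separate: dm/m = −Q_out dt/V(t) ⇒ ln(m/m₀) = −(Q_out/(Q_in−Q_out)) ln(V/V₀).
m = m₀ (V₀/V)^(Q_out/(Q_in−Q_out)) = 7.978 × (15.87/45.8965)^(1.50836) = 1.60782 mg.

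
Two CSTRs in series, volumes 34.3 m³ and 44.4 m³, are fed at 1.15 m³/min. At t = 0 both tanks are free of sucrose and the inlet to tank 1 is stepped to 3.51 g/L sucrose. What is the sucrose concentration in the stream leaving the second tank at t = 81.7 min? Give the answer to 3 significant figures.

2.42 g/L

Each tank obeys Vᵢ dCᵢ/dt = Q(Cᵢ₋₁ − Cᵢ), so τᵢ = Vᵢ/Q.
τ₁ = 34.3/1.15 = 29.826 min; τ₂ = 44.4/1.15 = 38.609 min.
Tank 1: C₁ = C_in(1 − e^(−t/τ₁)). Tank 2 (τ₁ ≠ τ₂): C₂ = C_in[1 − (τ₁ e^(−t/τ₁) − τ₂ e^(−t/τ₂))/(τ₁ − τ₂)].
At t = 81.7: e^(−t/τ₁) = 0.064621, e^(−t/τ₂) = 0.12050.
C₂ = 3.51·[1 − (29.826·0.064621 − 38.609·0.12050)/(-8.7826)] = 3.51·0.68973 = 2.4210 g/L.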